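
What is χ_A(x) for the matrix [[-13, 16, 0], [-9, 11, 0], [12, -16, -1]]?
χ_A(x) = (x + 1)^3

xI - A = [[x + 13, -16, 0], [9, x - 11, 0], [-12, 16, x + 1]].

Expanding det(xI - A) along the first row:
det(xI - A) = + (x + 13)·det([[x - 11, 0], [16, x + 1]]) - (-16)·det([[9, 0], [-12, x + 1]]) + (0)·det([[9, x - 11], [-12, 16]]).

Evaluating gives χ_A(x) = x^3 + 3x^2 + 3x + 1 = (x + 1)^3.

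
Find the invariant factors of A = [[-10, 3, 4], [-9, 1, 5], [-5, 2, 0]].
The Jordan structure of A has elementary divisors (x + 3)^3. Arranging the block sizes at each eigenvalue in decreasing order and taking row products gives the invariant factors.

Invariant factors (smallest first, each dividing the next): (x + 3)^3.

Check: the last factor (x + 3)^3 is the minimal polynomial, and the product (x + 3)^3 is the characteristic polynomial.

(x + 3)^3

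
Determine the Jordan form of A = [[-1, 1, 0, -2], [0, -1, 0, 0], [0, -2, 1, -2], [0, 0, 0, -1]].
The characteristic polynomial is det(xI - A) = (x - 1)(x + 1)^3, so the eigenvalues are -1 (algebraic multiplicity 3), 1 (algebraic multiplicity 1).

For λ = -1: rank(A + I) = 2, rank((A + I)^2) = 1. The eigenspace has dimension 4 - 2 = 2, so there are 2 Jordan blocks; the rank sequence gives block sizes [2, 1].

For λ = 1: algebraic multiplicity 1 gives one 1×1 block.

Assembling the blocks gives the Jordan form J above.

J = [[-1, 1, 0, 0], [0, -1, 0, 0], [0, 0, -1, 0], [0, 0, 0, 1]]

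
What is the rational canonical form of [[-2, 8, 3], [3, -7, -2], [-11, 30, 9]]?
The invariant factors of A (the non-unit diagonal entries of the Smith normal form of xI - A over ℚ[x]) are x^3 + 2x - 5, each dividing the next. The characteristic polynomial is their product, x^3 + 2x - 5.

The rational canonical form is the block-diagonal matrix of companion matrices C(f_i):
R = [[0, 0, 5], [1, 0, -2], [0, 1, 0]].

Note the characteristic polynomial does not split into linear factors over ℚ, so A has no Jordan form over ℚ; the rational canonical form exists over any field.

R = [[0, 0, 5], [1, 0, -2], [0, 1, 0]]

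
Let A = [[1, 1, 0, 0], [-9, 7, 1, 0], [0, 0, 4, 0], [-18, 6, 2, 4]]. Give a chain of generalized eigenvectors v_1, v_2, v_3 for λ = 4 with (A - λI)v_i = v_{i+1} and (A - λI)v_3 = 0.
v_1 = [[0, 0, 1, 0]]^T, v_2 = [[0, 1, 0, 2]]^T, v_3 = [[1, 3, 0, 6]]^T

We seek v_1 ∈ ker((A - 4I)^3) \ ker((A - 4I)^2), then set v_{i+1} = (A - 4I) v_i.

One such chain is v_1 = [[0, 0, 1, 0]]^T, v_2 = [[0, 1, 0, 2]]^T, v_3 = [[1, 3, 0, 6]]^T. Check: (A - 4I) v_3 = [[0, 0, 0, 0]]^T = 0.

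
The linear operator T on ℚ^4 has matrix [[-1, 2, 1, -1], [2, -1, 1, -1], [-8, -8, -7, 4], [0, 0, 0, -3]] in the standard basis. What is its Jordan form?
J = [[-3, 1, 0, 0], [0, -3, 0, 0], [0, 0, -3, 0], [0, 0, 0, -3]]

The characteristic polynomial is det(xI - A) = (x + 3)^4, so the eigenvalues are -3 (algebraic multiplicity 4).

For λ = -3: rank(A + 3I) = 1, rank((A + 3I)^2) = 0. The eigenspace has dimension 4 - 1 = 3, so there are 3 Jordan blocks; the rank sequence gives block sizes [2, 1, 1].

Assembling the blocks gives the Jordan form J above.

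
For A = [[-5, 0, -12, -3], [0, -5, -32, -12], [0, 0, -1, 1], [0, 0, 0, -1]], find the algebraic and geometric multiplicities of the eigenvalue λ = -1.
algebraic multiplicity 2, geometric multiplicity 1

The characteristic polynomial is (x + 1)^2(x + 5)^2, so the factor x + 1 appears with exponent 2: the algebraic multiplicity is 2.

rank(A + I) = 3, so the eigenspace has dimension 4 - 3 = 1: the geometric multiplicity is 1.

Since 1 < 2, A is not diagonalizable.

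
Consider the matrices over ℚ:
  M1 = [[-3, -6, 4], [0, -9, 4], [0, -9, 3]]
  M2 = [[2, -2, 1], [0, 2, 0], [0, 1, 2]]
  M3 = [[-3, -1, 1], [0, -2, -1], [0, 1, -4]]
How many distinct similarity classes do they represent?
Characteristic polynomials: χ_{M1} = (x + 3)^3, χ_{M2} = (x - 2)^3, χ_{M3} = (x + 3)^3.

{M1, M3}: invariant factors x + 3, (x + 3)^2.

{M2}: invariant factors (x - 2)^3.

Matrices are similar if and only if their invariant-factor lists agree; the partition into similarity classes is {M1, M3}, {M2}.

2 classes: {M1, M3}, {M2}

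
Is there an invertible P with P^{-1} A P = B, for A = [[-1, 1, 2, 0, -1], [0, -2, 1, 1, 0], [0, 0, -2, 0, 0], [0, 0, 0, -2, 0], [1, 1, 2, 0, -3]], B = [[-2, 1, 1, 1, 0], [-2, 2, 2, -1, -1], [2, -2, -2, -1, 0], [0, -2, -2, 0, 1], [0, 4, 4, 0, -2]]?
trace(A) = -10 but trace(B) = -4. The trace is a similarity invariant, so A and B are not similar.

No.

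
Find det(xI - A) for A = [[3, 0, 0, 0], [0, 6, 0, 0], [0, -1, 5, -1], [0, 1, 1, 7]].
χ_A(x) = (x - 6)^3(x - 3)

xI - A = [[x - 3, 0, 0, 0], [0, x - 6, 0, 0], [0, 1, x - 5, 1], [0, -1, -1, x - 7]].

Expanding det(xI - A) along the first row:
det(xI - A) = + (x - 3)·det([[x - 6, 0, 0], [1, x - 5, 1], [-1, -1, x - 7]]) - (0)·det([[0, 0, 0], [0, x - 5, 1], [0, -1, x - 7]]) + (0)·det([[0, x - 6, 0], [0, 1, 1], [0, -1, x - 7]]) - (0)·det([[0, x - 6, 0], [0, 1, x - 5], [0, -1, -1]]).

Evaluating gives χ_A(x) = x^4 - 21x^3 + 162x^2 - 540x + 648 = (x - 6)^3(x - 3).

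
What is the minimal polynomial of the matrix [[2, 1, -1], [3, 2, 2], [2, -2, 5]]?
The characteristic polynomial factors as (x - 3)^3. The minimal polynomial is ∏(x - λ)^{k_λ} where k_λ is the size of the largest Jordan block at λ.

For λ = 3: rank(A - 3I) = 2, and the largest Jordan block has size 3 (the smallest k with rank((A - 3I)^k) = rank((A - 3I)^(k+1))).

So m_A(x) = (x - 3)^3.

m_A(x) = (x - 3)^3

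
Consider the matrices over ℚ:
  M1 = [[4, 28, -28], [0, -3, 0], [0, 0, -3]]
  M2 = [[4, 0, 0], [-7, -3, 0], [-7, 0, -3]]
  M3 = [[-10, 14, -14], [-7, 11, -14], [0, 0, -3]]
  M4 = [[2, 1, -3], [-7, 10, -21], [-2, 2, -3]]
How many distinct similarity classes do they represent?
2 classes: {M1, M2, M3}, {M4}

Characteristic polynomials: χ_{M1} = (x - 4)(x + 3)^2, χ_{M2} = (x - 4)(x + 3)^2, χ_{M3} = (x - 4)(x + 3)^2, χ_{M4} = (x - 3)^3.

{M1, M2, M3}: invariant factors x + 3, (x - 4)(x + 3).

{M4}: invariant factors x - 3, (x - 3)^2.

Matrices are similar if and only if their invariant-factor lists agree; the partition into similarity classes is {M1, M2, M3}, {M4}.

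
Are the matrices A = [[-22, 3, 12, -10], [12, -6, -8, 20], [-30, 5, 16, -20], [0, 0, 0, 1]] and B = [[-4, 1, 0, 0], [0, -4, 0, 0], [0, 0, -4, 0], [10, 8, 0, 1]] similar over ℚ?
Yes.

Two matrices over a field are similar if and only if they have the same invariant factors.

Both A and B have characteristic polynomial (x - 1)(x + 4)^3 and minimal polynomial (x - 1)(x + 4)^2. Computing further, both have invariant factors x + 4, (x - 1)(x + 4)^2. Hence A and B are similar.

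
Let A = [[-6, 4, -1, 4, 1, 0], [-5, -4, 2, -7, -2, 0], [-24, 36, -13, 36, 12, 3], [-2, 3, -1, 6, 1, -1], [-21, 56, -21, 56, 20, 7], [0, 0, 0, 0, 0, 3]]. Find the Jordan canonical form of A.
The characteristic polynomial is det(xI - A) = (x - 3)^3(x + 1)^3, so the eigenvalues are -1 (algebraic multiplicity 3), 3 (algebraic multiplicity 3).

For λ = -1: rank(A + I) = 4, rank((A + I)^2) = 3. The eigenspace has dimension 6 - 4 = 2, so there are 2 Jordan blocks; the rank sequence gives block sizes [2, 1].

For λ = 3: rank(A - 3I) = 5, rank((A - 3I)^2) = 4, rank((A - 3I)^3) = 3. The eigenspace has dimension 6 - 5 = 1, so there is 1 Jordan block; the rank sequence gives block sizes [3].

Assembling the blocks gives the Jordan form J above.

J = [[-1, 1, 0, 0, 0, 0], [0, -1, 0, 0, 0, 0], [0, 0, -1, 0, 0, 0], [0, 0, 0, 3, 1, 0], [0, 0, 0, 0, 3, 1], [0, 0, 0, 0, 0, 3]]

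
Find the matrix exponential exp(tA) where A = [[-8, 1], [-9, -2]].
A has Jordan form J = [[-5, 1], [0, -5]] with A = PJP^{-1}, so e^{tA} = P e^{tJ} P^{-1}.

For a Jordan block J_k(λ), e^{tJ_k(λ)} = e^{λt} · (I + tN + t^2 N^2/2! + ... + t^{k-1} N^{k-1}/(k-1)!) where N is the nilpotent superdiagonal part.

Assembling the blocks and conjugating back gives the entries of e^{tA} as shown above.

e^{tA} = [[(1 - 3*t)*e^{-5*t}, t*e^{-5*t}], [-9*t*e^{-5*t}, (3*t + 1)*e^{-5*t}]]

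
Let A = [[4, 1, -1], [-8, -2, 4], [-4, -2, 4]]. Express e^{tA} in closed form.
e^{tA} = [[(2*t + 1)*e^{2*t}, t*e^{2*t}, -t*e^{2*t}], [-8*t*e^{2*t}, (1 - 4*t)*e^{2*t}, 4*t*e^{2*t}], [-4*t*e^{2*t}, -2*t*e^{2*t}, (2*t + 1)*e^{2*t}]]

A has Jordan form J = [[2, 1, 0], [0, 2, 0], [0, 0, 2]] with A = PJP^{-1}, so e^{tA} = P e^{tJ} P^{-1}.

For a Jordan block J_k(λ), e^{tJ_k(λ)} = e^{λt} · (I + tN + t^2 N^2/2! + ... + t^{k-1} N^{k-1}/(k-1)!) where N is the nilpotent superdiagonal part.

Assembling the blocks and conjugating back gives the entries of e^{tA} as shown above.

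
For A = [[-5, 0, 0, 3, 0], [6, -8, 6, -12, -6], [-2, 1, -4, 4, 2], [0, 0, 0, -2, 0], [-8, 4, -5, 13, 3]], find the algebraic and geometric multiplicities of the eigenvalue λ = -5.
The characteristic polynomial is (x + 2)^3(x + 5)^2, so the factor x + 5 appears with exponent 2: the algebraic multiplicity is 2.

rank(A + 5I) = 3, so the eigenspace has dimension 5 - 3 = 2: the geometric multiplicity is 2.

algebraic multiplicity 2, geometric multiplicity 2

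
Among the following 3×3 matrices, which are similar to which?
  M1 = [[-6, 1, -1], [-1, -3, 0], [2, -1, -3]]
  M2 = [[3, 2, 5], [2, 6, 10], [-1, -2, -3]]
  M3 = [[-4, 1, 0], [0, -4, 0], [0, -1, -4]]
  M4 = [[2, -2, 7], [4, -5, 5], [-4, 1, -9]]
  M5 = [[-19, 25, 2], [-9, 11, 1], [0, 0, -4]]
3 classes: {M1, M4, M5}, {M2}, {M3}

Characteristic polynomials: χ_{M1} = (x + 4)^3, χ_{M2} = (x - 2)^3, χ_{M3} = (x + 4)^3, χ_{M4} = (x + 4)^3, χ_{M5} = (x + 4)^3.

{M1, M4, M5}: invariant factors (x + 4)^3.

{M2}: invariant factors x - 2, (x - 2)^2.

{M3}: invariant factors x + 4, (x + 4)^2.

Matrices are similar if and only if their invariant-factor lists agree; the partition into similarity classes is {M1, M4, M5}, {M2}, {M3}.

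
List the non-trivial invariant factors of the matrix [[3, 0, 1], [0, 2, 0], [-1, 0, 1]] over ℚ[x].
x - 2, (x - 2)^2

The Jordan structure of A has elementary divisors (x - 2)^2, (x - 2). Arranging the block sizes at each eigenvalue in decreasing order and taking row products gives the invariant factors.

Invariant factors (smallest first, each dividing the next): x - 2, (x - 2)^2.

Check: the last factor (x - 2)^2 is the minimal polynomial, and the product (x - 2)^3 is the characteristic polynomial.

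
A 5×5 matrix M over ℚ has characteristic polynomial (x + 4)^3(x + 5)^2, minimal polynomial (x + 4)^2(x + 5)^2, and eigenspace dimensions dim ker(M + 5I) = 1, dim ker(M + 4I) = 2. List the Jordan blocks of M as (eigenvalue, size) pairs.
λ = -5: algebraic multiplicity 2 (exponent in χ_M), largest block size 2 (exponent in m_M), 1 block (geometric multiplicity). This forces block sizes [2].
λ = -4: algebraic multiplicity 3 (exponent in χ_M), largest block size 2 (exponent in m_M), 2 blocks (geometric multiplicity). These force block sizes [2, 1].

Jordan blocks: (-5, 2), (-4, 2), (-4, 1)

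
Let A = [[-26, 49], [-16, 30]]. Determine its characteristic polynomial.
xI - A = [[x + 26, -49], [16, x - 30]].

Expanding det(xI - A) along the first row:
det(xI - A) = + (x + 26)·det([[x - 30]]) - (-49)·det([[16]]).

Evaluating gives χ_A(x) = x^2 - 4x + 4 = (x - 2)^2.

χ_A(x) = (x - 2)^2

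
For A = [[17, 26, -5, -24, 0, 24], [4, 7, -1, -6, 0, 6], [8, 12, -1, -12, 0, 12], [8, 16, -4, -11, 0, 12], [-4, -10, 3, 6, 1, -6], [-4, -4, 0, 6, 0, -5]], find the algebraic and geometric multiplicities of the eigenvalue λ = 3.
algebraic multiplicity 1, geometric multiplicity 1

The characteristic polynomial is (x - 3)(x - 1)^5, so the factor x - 3 appears with exponent 1: the algebraic multiplicity is 1.

rank(A - 3I) = 5, so the eigenspace has dimension 6 - 5 = 1: the geometric multiplicity is 1.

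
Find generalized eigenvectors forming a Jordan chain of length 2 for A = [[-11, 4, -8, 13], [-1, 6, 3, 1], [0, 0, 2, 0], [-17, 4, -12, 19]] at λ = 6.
v_1 = [[2, -1, 0, 3]]^T, v_2 = [[1, 1, 0, 1]]^T

We seek v_1 ∈ ker((A - 6I)^2) \ ker(A - 6I), then set v_{i+1} = (A - 6I) v_i.

One such chain is v_1 = [[2, -1, 0, 3]]^T, v_2 = [[1, 1, 0, 1]]^T. Check: (A - 6I) v_2 = [[0, 0, 0, 0]]^T = 0.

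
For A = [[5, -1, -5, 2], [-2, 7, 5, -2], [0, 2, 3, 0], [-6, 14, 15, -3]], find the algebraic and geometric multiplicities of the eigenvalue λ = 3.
algebraic multiplicity 4, geometric multiplicity 2

The characteristic polynomial is (x - 3)^4, so the factor x - 3 appears with exponent 4: the algebraic multiplicity is 4.

rank(A - 3I) = 2, so the eigenspace has dimension 4 - 2 = 2: the geometric multiplicity is 2.

Since 2 < 4, A is not diagonalizable.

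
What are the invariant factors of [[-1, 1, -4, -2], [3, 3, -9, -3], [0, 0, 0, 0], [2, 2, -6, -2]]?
The Jordan structure of A has elementary divisors x^3, x. Arranging the block sizes at each eigenvalue in decreasing order and taking row products gives the invariant factors.

Invariant factors (smallest first, each dividing the next): x, x^3.

Check: the last factor x^3 is the minimal polynomial, and the product x^4 is the characteristic polynomial.

x, x^3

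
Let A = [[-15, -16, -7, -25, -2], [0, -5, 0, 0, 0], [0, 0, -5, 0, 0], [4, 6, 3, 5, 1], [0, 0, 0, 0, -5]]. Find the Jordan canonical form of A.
The characteristic polynomial is det(xI - A) = (x + 5)^5, so the eigenvalues are -5 (algebraic multiplicity 5).

For λ = -5: rank(A + 5I) = 2, rank((A + 5I)^2) = 1, rank((A + 5I)^3) = 0. The eigenspace has dimension 5 - 2 = 3, so there are 3 Jordan blocks; the rank sequence gives block sizes [3, 1, 1].

Assembling the blocks gives the Jordan form J above.

J = [[-5, 1, 0, 0, 0], [0, -5, 1, 0, 0], [0, 0, -5, 0, 0], [0, 0, 0, -5, 0], [0, 0, 0, 0, -5]]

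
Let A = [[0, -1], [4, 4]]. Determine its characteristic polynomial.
χ_A(x) = (x - 2)^2

xI - A = [[x, 1], [-4, x - 4]].

Expanding det(xI - A) along the first row:
det(xI - A) = + (x)·det([[x - 4]]) - (1)·det([[-4]]).

Evaluating gives χ_A(x) = x^2 - 4x + 4 = (x - 2)^2.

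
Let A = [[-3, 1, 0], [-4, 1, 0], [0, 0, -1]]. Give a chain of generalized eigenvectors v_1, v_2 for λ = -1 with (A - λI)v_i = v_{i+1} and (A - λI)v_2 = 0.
We seek v_1 ∈ ker((A + I)^2) \ ker(A + I), then set v_{i+1} = (A + I) v_i.

One such chain is v_1 = [[-2, -3, -2]]^T, v_2 = [[1, 2, 0]]^T. Check: (A + I) v_2 = [[0, 0, 0]]^T = 0.

v_1 = [[-2, -3, -2]]^T, v_2 = [[1, 2, 0]]^T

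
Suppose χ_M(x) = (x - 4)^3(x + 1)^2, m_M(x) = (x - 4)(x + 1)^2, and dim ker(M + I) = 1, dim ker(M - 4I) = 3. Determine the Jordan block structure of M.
Jordan blocks: (-1, 2), (4, 1), (4, 1), (4, 1)

λ = -1: algebraic multiplicity 2 (exponent in χ_M), largest block size 2 (exponent in m_M), 1 block (geometric multiplicity). This forces block sizes [2].
λ = 4: algebraic multiplicity 3 (exponent in χ_M), largest block size 1 (exponent in m_M), 3 blocks (geometric multiplicity). These force block sizes [1, 1, 1].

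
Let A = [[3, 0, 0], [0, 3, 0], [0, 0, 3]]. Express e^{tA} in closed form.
e^{tA} = [[e^{3*t}, 0, 0], [0, e^{3*t}, 0], [0, 0, e^{3*t}]]

A has Jordan form J = [[3, 0, 0], [0, 3, 0], [0, 0, 3]] with A = PJP^{-1}, so e^{tA} = P e^{tJ} P^{-1}.

For a Jordan block J_k(λ), e^{tJ_k(λ)} = e^{λt} · (I + tN + t^2 N^2/2! + ... + t^{k-1} N^{k-1}/(k-1)!) where N is the nilpotent superdiagonal part.

Assembling the blocks and conjugating back gives the entries of e^{tA} as shown above.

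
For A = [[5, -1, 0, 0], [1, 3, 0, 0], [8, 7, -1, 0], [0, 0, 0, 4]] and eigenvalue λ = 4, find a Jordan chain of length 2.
v_1 = [[1, 0, 1, 0]]^T, v_2 = [[1, 1, 3, 0]]^T

We seek v_1 ∈ ker((A - 4I)^2) \ ker(A - 4I), then set v_{i+1} = (A - 4I) v_i.

One such chain is v_1 = [[1, 0, 1, 0]]^T, v_2 = [[1, 1, 3, 0]]^T. Check: (A - 4I) v_2 = [[0, 0, 0, 0]]^T = 0.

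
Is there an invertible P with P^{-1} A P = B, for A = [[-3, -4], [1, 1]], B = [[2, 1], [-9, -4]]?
Yes.

Two matrices over a field are similar if and only if they have the same invariant factors.

Both A and B have characteristic polynomial (x + 1)^2 and minimal polynomial (x + 1)^2. Computing further, both have invariant factors (x + 1)^2. Hence A and B are similar.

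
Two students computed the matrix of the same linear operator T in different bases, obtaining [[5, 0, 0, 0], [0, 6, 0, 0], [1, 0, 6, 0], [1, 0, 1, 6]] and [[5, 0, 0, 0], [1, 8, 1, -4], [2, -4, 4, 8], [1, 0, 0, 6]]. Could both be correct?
Yes.

Two matrices over a field are similar if and only if they have the same invariant factors.

Both A and B have characteristic polynomial (x - 6)^3(x - 5) and minimal polynomial (x - 6)^2(x - 5). Computing further, both have invariant factors x - 6, (x - 6)^2(x - 5). Hence A and B are similar.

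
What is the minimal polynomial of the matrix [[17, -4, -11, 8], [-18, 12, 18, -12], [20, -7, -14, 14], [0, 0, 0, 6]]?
The characteristic polynomial factors as (x - 6)^3(x - 3). The minimal polynomial is ∏(x - λ)^{k_λ} where k_λ is the size of the largest Jordan block at λ.

For λ = 3: rank(A - 3I) = 3, and the largest Jordan block has size 1 (the smallest k with rank((A - 3I)^k) = rank((A - 3I)^(k+1))).
For λ = 6: rank(A - 6I) = 2, and the largest Jordan block has size 2 (the smallest k with rank((A - 6I)^k) = rank((A - 6I)^(k+1))).

So m_A(x) = (x - 6)^2(x - 3).

m_A(x) = (x - 6)^2(x - 3)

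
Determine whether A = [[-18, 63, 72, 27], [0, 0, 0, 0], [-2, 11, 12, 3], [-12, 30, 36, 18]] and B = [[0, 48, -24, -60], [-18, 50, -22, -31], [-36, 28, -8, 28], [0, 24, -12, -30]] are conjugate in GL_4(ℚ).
Two matrices over a field are similar if and only if they have the same invariant factors.

Both A and B have characteristic polynomial x^2(x - 6)^2 and minimal polynomial x(x - 6)^2. Computing further, both have invariant factors x, x(x - 6)^2. Hence A and B are similar.

Yes.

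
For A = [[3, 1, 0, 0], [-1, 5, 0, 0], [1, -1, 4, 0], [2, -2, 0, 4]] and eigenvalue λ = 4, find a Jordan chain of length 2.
v_1 = [[0, 1, 1, 0]]^T, v_2 = [[1, 1, -1, -2]]^T

We seek v_1 ∈ ker((A - 4I)^2) \ ker(A - 4I), then set v_{i+1} = (A - 4I) v_i.

One such chain is v_1 = [[0, 1, 1, 0]]^T, v_2 = [[1, 1, -1, -2]]^T. Check: (A - 4I) v_2 = [[0, 0, 0, 0]]^T = 0.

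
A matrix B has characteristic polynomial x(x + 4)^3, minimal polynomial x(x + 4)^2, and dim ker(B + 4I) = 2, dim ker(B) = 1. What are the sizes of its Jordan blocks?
Jordan blocks: (-4, 2), (-4, 1), (0, 1)

λ = -4: algebraic multiplicity 3 (exponent in χ_B), largest block size 2 (exponent in m_B), 2 blocks (geometric multiplicity). These force block sizes [2, 1].
λ = 0: algebraic multiplicity 1 (exponent in χ_B), largest block size 1 (exponent in m_B), 1 block (geometric multiplicity). This forces block sizes [1].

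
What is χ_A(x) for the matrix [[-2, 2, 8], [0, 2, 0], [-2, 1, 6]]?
xI - A = [[x + 2, -2, -8], [0, x - 2, 0], [2, -1, x - 6]].

Expanding det(xI - A) along the first row:
det(xI - A) = + (x + 2)·det([[x - 2, 0], [-1, x - 6]]) - (-2)·det([[0, 0], [2, x - 6]]) + (-8)·det([[0, x - 2], [2, -1]]).

Evaluating gives χ_A(x) = x^3 - 6x^2 + 12x - 8 = (x - 2)^3.

χ_A(x) = (x - 2)^3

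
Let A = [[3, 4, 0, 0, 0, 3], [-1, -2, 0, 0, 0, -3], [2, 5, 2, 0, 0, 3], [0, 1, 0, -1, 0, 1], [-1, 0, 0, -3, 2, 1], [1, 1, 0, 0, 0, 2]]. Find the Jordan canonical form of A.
J = [[-1, 1, 0, 0, 0, 0], [0, -1, 0, 0, 0, 0], [0, 0, 2, 1, 0, 0], [0, 0, 0, 2, 0, 0], [0, 0, 0, 0, 2, 0], [0, 0, 0, 0, 0, 2]]

The characteristic polynomial is det(xI - A) = (x - 2)^4(x + 1)^2, so the eigenvalues are -1 (algebraic multiplicity 2), 2 (algebraic multiplicity 4).

For λ = -1: rank(A + I) = 5, rank((A + I)^2) = 4. The eigenspace has dimension 6 - 5 = 1, so there is 1 Jordan block; the rank sequence gives block sizes [2].

For λ = 2: rank(A - 2I) = 3, rank((A - 2I)^2) = 2. The eigenspace has dimension 6 - 3 = 3, so there are 3 Jordan blocks; the rank sequence gives block sizes [2, 1, 1].

Assembling the blocks gives the Jordan form J above.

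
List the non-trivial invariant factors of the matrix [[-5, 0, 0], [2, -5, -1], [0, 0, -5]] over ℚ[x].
x + 5, (x + 5)^2

The Jordan structure of A has elementary divisors (x + 5)^2, (x + 5). Arranging the block sizes at each eigenvalue in decreasing order and taking row products gives the invariant factors.

Invariant factors (smallest first, each dividing the next): x + 5, (x + 5)^2.

Check: the last factor (x + 5)^2 is the minimal polynomial, and the product (x + 5)^3 is the characteristic polynomial.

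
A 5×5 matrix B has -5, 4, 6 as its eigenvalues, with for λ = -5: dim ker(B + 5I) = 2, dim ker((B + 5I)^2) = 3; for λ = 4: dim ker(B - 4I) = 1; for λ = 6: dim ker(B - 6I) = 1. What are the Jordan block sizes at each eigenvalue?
λ = -5: successive nullity increments [2, 1] count blocks of size ≥ k; block sizes are [2, 1].
λ = 4: successive nullity increments [1] count blocks of size ≥ k; block sizes are [1].
λ = 6: successive nullity increments [1] count blocks of size ≥ k; block sizes are [1].

Jordan blocks: (-5, 2), (-5, 1), (4, 1), (6, 1)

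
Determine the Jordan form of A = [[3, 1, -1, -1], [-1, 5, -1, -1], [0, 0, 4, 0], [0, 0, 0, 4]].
J = [[4, 1, 0, 0], [0, 4, 0, 0], [0, 0, 4, 0], [0, 0, 0, 4]]

The characteristic polynomial is det(xI - A) = (x - 4)^4, so the eigenvalues are 4 (algebraic multiplicity 4).

For λ = 4: rank(A - 4I) = 1, rank((A - 4I)^2) = 0. The eigenspace has dimension 4 - 1 = 3, so there are 3 Jordan blocks; the rank sequence gives block sizes [2, 1, 1].

Assembling the blocks gives the Jordan form J above.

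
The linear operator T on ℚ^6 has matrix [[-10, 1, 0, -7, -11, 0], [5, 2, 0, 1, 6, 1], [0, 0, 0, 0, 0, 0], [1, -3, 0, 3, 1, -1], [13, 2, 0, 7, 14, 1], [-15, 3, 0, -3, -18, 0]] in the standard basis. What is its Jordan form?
The characteristic polynomial is det(xI - A) = x^3(x - 3)^3, so the eigenvalues are 0 (algebraic multiplicity 3), 3 (algebraic multiplicity 3).

For λ = 0: rank(A) = 4, rank(A^2) = 3. The eigenspace has dimension 6 - 4 = 2, so there are 2 Jordan blocks; the rank sequence gives block sizes [2, 1].

For λ = 3: rank(A - 3I) = 5, rank((A - 3I)^2) = 4, rank((A - 3I)^3) = 3. The eigenspace has dimension 6 - 5 = 1, so there is 1 Jordan block; the rank sequence gives block sizes [3].

Assembling the blocks gives the Jordan form J above.

J = [[0, 1, 0, 0, 0, 0], [0, 0, 0, 0, 0, 0], [0, 0, 0, 0, 0, 0], [0, 0, 0, 3, 1, 0], [0, 0, 0, 0, 3, 1], [0, 0, 0, 0, 0, 3]]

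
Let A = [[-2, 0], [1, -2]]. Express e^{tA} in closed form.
e^{tA} = [[e^{-2*t}, 0], [t*e^{-2*t}, e^{-2*t}]]

A has Jordan form J = [[-2, 1], [0, -2]] with A = PJP^{-1}, so e^{tA} = P e^{tJ} P^{-1}.

For a Jordan block J_k(λ), e^{tJ_k(λ)} = e^{λt} · (I + tN + t^2 N^2/2! + ... + t^{k-1} N^{k-1}/(k-1)!) where N is the nilpotent superdiagonal part.

Assembling the blocks and conjugating back gives the entries of e^{tA} as shown above.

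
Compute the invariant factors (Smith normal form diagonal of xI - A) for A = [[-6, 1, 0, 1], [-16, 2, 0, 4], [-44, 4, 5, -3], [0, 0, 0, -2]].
The Jordan structure of A has elementary divisors (x + 2)^2, (x + 2), (x - 5). Arranging the block sizes at each eigenvalue in decreasing order and taking row products gives the invariant factors.

Invariant factors (smallest first, each dividing the next): x + 2, (x - 5)(x + 2)^2.

Check: the last factor (x - 5)(x + 2)^2 is the minimal polynomial, and the product (x - 5)(x + 2)^3 is the characteristic polynomial.

x + 2, (x - 5)(x + 2)^2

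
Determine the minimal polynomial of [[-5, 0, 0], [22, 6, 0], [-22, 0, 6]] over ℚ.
The characteristic polynomial factors as (x - 6)^2(x + 5). The minimal polynomial is ∏(x - λ)^{k_λ} where k_λ is the size of the largest Jordan block at λ.

For λ = -5: rank(A + 5I) = 2, and the largest Jordan block has size 1 (the smallest k with rank((A + 5I)^k) = rank((A + 5I)^(k+1))).
For λ = 6: rank(A - 6I) = 1, and the largest Jordan block has size 1 (the smallest k with rank((A - 6I)^k) = rank((A - 6I)^(k+1))).

So m_A(x) = (x - 6)(x + 5).

m_A(x) = (x - 6)(x + 5)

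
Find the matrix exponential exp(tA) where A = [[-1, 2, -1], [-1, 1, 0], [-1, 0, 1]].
A has Jordan form J = [[0, 1, 0], [0, 0, 0], [0, 0, 1]] with A = PJP^{-1}, so e^{tA} = P e^{tJ} P^{-1}.

For a Jordan block J_k(λ), e^{tJ_k(λ)} = e^{λt} · (I + tN + t^2 N^2/2! + ... + t^{k-1} N^{k-1}/(k-1)!) where N is the nilpotent superdiagonal part.

Assembling the blocks and conjugating back gives the entries of e^{tA} as shown above.

e^{tA} = [[1 - t, 2*t, -t], [-t, 2*t - e^{t} + 2, -t + e^{t} - 1], [-t, 2*t - 2*e^{t} + 2, -t + 2*e^{t} - 1]]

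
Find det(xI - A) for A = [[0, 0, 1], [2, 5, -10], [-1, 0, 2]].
xI - A = [[x, 0, -1], [-2, x - 5, 10], [1, 0, x - 2]].

Expanding det(xI - A) along the first row:
det(xI - A) = + (x)·det([[x - 5, 10], [0, x - 2]]) - (0)·det([[-2, 10], [1, x - 2]]) + (-1)·det([[-2, x - 5], [1, 0]]).

Evaluating gives χ_A(x) = x^3 - 7x^2 + 11x - 5 = (x - 5)(x - 1)^2.

χ_A(x) = (x - 5)(x - 1)^2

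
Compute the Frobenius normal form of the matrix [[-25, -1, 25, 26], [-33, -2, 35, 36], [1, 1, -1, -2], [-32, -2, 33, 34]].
The invariant factors of A (the non-unit diagonal entries of the Smith normal form of xI - A over ℚ[x]) are (x - 6)(x^3 + 2x + 4), each dividing the next. The characteristic polynomial is their product, (x - 6)(x^3 + 2x + 4).

The rational canonical form is the block-diagonal matrix of companion matrices C(f_i):
R = [[0, 0, 0, 24], [1, 0, 0, 8], [0, 1, 0, -2], [0, 0, 1, 6]].

Note the characteristic polynomial does not split into linear factors over ℚ, so A has no Jordan form over ℚ; the rational canonical form exists over any field.

R = [[0, 0, 0, 24], [1, 0, 0, 8], [0, 1, 0, -2], [0, 0, 1, 6]]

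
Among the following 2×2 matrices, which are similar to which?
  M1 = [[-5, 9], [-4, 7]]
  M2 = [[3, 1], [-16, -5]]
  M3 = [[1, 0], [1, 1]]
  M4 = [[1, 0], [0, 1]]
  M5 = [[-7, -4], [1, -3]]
4 classes: {M1, M3}, {M2}, {M4}, {M5}

Characteristic polynomials: χ_{M1} = (x - 1)^2, χ_{M2} = (x + 1)^2, χ_{M3} = (x - 1)^2, χ_{M4} = (x - 1)^2, χ_{M5} = (x + 5)^2.

{M1, M3}: invariant factors (x - 1)^2.

{M2}: invariant factors (x + 1)^2.

{M4}: invariant factors x - 1, x - 1.

{M5}: invariant factors (x + 5)^2.

Matrices are similar if and only if their invariant-factor lists agree; the partition into similarity classes is {M1, M3}, {M2}, {M4}, {M5}.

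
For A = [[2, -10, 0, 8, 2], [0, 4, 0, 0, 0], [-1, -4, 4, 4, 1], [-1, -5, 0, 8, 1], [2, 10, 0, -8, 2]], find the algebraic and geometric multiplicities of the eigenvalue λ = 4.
The characteristic polynomial is (x - 4)^5, so the factor x - 4 appears with exponent 5: the algebraic multiplicity is 5.

rank(A - 4I) = 2, so the eigenspace has dimension 5 - 2 = 3: the geometric multiplicity is 3.

Since 3 < 5, A is not diagonalizable.

algebraic multiplicity 5, geometric multiplicity 3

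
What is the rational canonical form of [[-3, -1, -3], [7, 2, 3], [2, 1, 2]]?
The invariant factors of A (the non-unit diagonal entries of the Smith normal form of xI - A over ℚ[x]) are (x + 1)(x^2 - 2x + 4), each dividing the next. The characteristic polynomial is their product, (x + 1)(x^2 - 2x + 4).

The rational canonical form is the block-diagonal matrix of companion matrices C(f_i):
R = [[0, 0, -4], [1, 0, -2], [0, 1, 1]].

Note the characteristic polynomial does not split into linear factors over ℚ, so A has no Jordan form over ℚ; the rational canonical form exists over any field.

R = [[0, 0, -4], [1, 0, -2], [0, 1, 1]]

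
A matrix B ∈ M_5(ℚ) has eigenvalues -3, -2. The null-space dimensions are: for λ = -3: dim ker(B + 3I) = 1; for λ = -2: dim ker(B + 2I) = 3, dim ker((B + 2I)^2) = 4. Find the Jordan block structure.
λ = -3: successive nullity increments [1] count blocks of size ≥ k; block sizes are [1].
λ = -2: successive nullity increments [3, 1] count blocks of size ≥ k; block sizes are [2, 1, 1].

Jordan blocks: (-3, 1), (-2, 2), (-2, 1), (-2, 1)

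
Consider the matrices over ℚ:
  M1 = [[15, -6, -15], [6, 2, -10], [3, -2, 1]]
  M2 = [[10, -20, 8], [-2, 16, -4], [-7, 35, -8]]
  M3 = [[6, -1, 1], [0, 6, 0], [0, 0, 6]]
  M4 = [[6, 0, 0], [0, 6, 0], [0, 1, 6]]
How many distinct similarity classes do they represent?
1 class: {M1, M2, M3, M4}

Characteristic polynomials: χ_{M1} = (x - 6)^3, χ_{M2} = (x - 6)^3, χ_{M3} = (x - 6)^3, χ_{M4} = (x - 6)^3.

{M1, M2, M3, M4}: invariant factors x - 6, (x - 6)^2.

Matrices are similar if and only if their invariant-factor lists agree; the partition into similarity classes is {M1, M2, M3, M4}.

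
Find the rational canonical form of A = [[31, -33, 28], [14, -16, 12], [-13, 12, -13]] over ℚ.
The invariant factors of A (the non-unit diagonal entries of the Smith normal form of xI - A over ℚ[x]) are (x + 1)(x^2 - 3x - 6), each dividing the next. The characteristic polynomial is their product, (x + 1)(x^2 - 3x - 6).

The rational canonical form is the block-diagonal matrix of companion matrices C(f_i):
R = [[0, 0, 6], [1, 0, 9], [0, 1, 2]].

Note the characteristic polynomial does not split into linear factors over ℚ, so A has no Jordan form over ℚ; the rational canonical form exists over any field.

R = [[0, 0, 6], [1, 0, 9], [0, 1, 2]]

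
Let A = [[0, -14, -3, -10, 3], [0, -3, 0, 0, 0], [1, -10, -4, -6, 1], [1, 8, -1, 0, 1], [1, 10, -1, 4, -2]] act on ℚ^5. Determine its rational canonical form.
R = [[-3, 0, 0, 0, 0], [0, -3, 0, 0, 0], [0, 0, 0, 0, 0], [0, 0, 1, 0, 0], [0, 0, 0, 1, -3]]

The invariant factors of A (the non-unit diagonal entries of the Smith normal form of xI - A over ℚ[x]) are x + 3, x + 3, x^2(x + 3), each dividing the next. The characteristic polynomial is their product, x^2(x + 3)^3.

The rational canonical form is the block-diagonal matrix of companion matrices C(f_i):
R = [[-3, 0, 0, 0, 0], [0, -3, 0, 0, 0], [0, 0, 0, 0, 0], [0, 0, 1, 0, 0], [0, 0, 0, 1, -3]].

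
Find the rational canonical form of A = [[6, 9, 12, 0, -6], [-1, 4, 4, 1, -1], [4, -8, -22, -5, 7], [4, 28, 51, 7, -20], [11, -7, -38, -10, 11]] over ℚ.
R = [[3, 0, 0, 0, 0], [0, 0, 0, 0, 9], [0, 1, 0, 0, 0], [0, 0, 1, 0, -1], [0, 0, 0, 1, 3]]

The invariant factors of A (the non-unit diagonal entries of the Smith normal form of xI - A over ℚ[x]) are x - 3, (x - 3)(x^3 + x + 3), each dividing the next. The characteristic polynomial is their product, (x - 3)^2(x^3 + x + 3).

The rational canonical form is the block-diagonal matrix of companion matrices C(f_i):
R = [[3, 0, 0, 0, 0], [0, 0, 0, 0, 9], [0, 1, 0, 0, 0], [0, 0, 1, 0, -1], [0, 0, 0, 1, 3]].

Note the characteristic polynomial does not split into linear factors over ℚ, so A has no Jordan form over ℚ; the rational canonical form exists over any field.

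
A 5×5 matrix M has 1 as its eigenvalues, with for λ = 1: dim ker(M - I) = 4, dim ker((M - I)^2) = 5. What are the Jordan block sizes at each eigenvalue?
λ = 1: successive nullity increments [4, 1] count blocks of size ≥ k; block sizes are [2, 1, 1, 1].

Jordan blocks: (1, 2), (1, 1), (1, 1), (1, 1)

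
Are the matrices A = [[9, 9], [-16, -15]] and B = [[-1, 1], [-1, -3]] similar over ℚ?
trace(A) = -6 but trace(B) = -4. The trace is a similarity invariant, so A and B are not similar.

No.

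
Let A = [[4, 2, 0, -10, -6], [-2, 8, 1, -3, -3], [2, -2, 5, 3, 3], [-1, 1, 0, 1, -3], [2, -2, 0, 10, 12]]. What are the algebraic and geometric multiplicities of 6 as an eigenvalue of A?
The characteristic polynomial is (x - 6)^5, so the factor x - 6 appears with exponent 5: the algebraic multiplicity is 5.

rank(A - 6I) = 2, so the eigenspace has dimension 5 - 2 = 3: the geometric multiplicity is 3.

Since 3 < 5, A is not diagonalizable.

algebraic multiplicity 5, geometric multiplicity 3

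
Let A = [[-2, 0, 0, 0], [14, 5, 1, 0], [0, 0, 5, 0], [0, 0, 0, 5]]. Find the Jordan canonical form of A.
The characteristic polynomial is det(xI - A) = (x - 5)^3(x + 2), so the eigenvalues are -2 (algebraic multiplicity 1), 5 (algebraic multiplicity 3).

For λ = -2: algebraic multiplicity 1 gives one 1×1 block.

For λ = 5: rank(A - 5I) = 2, rank((A - 5I)^2) = 1. The eigenspace has dimension 4 - 2 = 2, so there are 2 Jordan blocks; the rank sequence gives block sizes [2, 1].

Assembling the blocks gives the Jordan form J above.

J = [[-2, 0, 0, 0], [0, 5, 1, 0], [0, 0, 5, 0], [0, 0, 0, 5]]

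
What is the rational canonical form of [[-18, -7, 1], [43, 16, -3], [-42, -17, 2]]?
R = [[0, 0, 3], [1, 0, 0], [0, 1, 0]]

The invariant factors of A (the non-unit diagonal entries of the Smith normal form of xI - A over ℚ[x]) are x^3 - 3, each dividing the next. The characteristic polynomial is their product, x^3 - 3.

The rational canonical form is the block-diagonal matrix of companion matrices C(f_i):
R = [[0, 0, 3], [1, 0, 0], [0, 1, 0]].

Note the characteristic polynomial does not split into linear factors over ℚ, so A has no Jordan form over ℚ; the rational canonical form exists over any field.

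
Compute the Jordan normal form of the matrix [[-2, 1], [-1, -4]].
J = [[-3, 1], [0, -3]]

The characteristic polynomial is det(xI - A) = (x + 3)^2, so the eigenvalues are -3 (algebraic multiplicity 2).

For λ = -3: rank(A + 3I) = 1, rank((A + 3I)^2) = 0. The eigenspace has dimension 2 - 1 = 1, so there is 1 Jordan block; the rank sequence gives block sizes [2].

Assembling the blocks gives the Jordan form J above.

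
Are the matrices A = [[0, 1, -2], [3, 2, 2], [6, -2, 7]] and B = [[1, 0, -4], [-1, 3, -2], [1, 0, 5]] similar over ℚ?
Two matrices over a field are similar if and only if they have the same invariant factors.

Both A and B have characteristic polynomial (x - 3)^3 and minimal polynomial (x - 3)^2. Computing further, both have invariant factors x - 3, (x - 3)^2. Hence A and B are similar.

Yes.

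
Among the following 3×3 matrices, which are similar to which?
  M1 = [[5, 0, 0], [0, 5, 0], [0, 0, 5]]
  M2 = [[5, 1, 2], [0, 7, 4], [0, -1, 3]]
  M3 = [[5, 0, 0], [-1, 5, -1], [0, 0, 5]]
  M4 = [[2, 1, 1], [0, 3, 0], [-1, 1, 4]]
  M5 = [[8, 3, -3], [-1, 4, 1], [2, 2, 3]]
Characteristic polynomials: χ_{M1} = (x - 5)^3, χ_{M2} = (x - 5)^3, χ_{M3} = (x - 5)^3, χ_{M4} = (x - 3)^3, χ_{M5} = (x - 5)^3.

{M1}: invariant factors x - 5, x - 5, x - 5.

{M2, M3, M5}: invariant factors x - 5, (x - 5)^2.

{M4}: invariant factors x - 3, (x - 3)^2.

Matrices are similar if and only if their invariant-factor lists agree; the partition into similarity classes is {M1}, {M2, M3, M5}, {M4}.

3 classes: {M1}, {M2, M3, M5}, {M4}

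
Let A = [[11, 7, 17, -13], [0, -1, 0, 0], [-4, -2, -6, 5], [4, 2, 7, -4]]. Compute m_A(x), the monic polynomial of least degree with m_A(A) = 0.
The characteristic polynomial factors as (x - 1)^2(x + 1)^2. The minimal polynomial is ∏(x - λ)^{k_λ} where k_λ is the size of the largest Jordan block at λ.

For λ = -1: rank(A + I) = 3, and the largest Jordan block has size 2 (the smallest k with rank((A + I)^k) = rank((A + I)^(k+1))).
For λ = 1: rank(A - I) = 3, and the largest Jordan block has size 2 (the smallest k with rank((A - I)^k) = rank((A - I)^(k+1))).

So m_A(x) = (x - 1)^2(x + 1)^2.

m_A(x) = (x - 1)^2(x + 1)^2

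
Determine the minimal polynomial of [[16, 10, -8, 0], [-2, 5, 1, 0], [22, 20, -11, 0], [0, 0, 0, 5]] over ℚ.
m_A(x) = x(x - 5)^2

The characteristic polynomial factors as x(x - 5)^3. The minimal polynomial is ∏(x - λ)^{k_λ} where k_λ is the size of the largest Jordan block at λ.

For λ = 0: rank(A) = 3, and the largest Jordan block has size 1 (the smallest k with rank(A^k) = rank(A^(k+1))).
For λ = 5: rank(A - 5I) = 2, and the largest Jordan block has size 2 (the smallest k with rank((A - 5I)^k) = rank((A - 5I)^(k+1))).

So m_A(x) = x(x - 5)^2.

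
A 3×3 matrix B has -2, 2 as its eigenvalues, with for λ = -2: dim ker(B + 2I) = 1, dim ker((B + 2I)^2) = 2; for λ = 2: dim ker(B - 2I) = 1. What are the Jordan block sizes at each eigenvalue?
Jordan blocks: (-2, 2), (2, 1)

λ = -2: successive nullity increments [1, 1] count blocks of size ≥ k; block sizes are [2].
λ = 2: successive nullity increments [1] count blocks of size ≥ k; block sizes are [1].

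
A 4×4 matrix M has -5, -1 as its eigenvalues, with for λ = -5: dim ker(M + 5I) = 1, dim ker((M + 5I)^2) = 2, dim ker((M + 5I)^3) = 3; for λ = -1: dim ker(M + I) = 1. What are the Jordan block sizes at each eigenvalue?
Jordan blocks: (-5, 3), (-1, 1)

λ = -5: successive nullity increments [1, 1, 1] count blocks of size ≥ k; block sizes are [3].
λ = -1: successive nullity increments [1] count blocks of size ≥ k; block sizes are [1].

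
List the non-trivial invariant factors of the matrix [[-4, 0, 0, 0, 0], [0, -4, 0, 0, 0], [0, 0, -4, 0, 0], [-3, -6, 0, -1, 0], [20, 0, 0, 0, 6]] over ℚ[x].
x + 4, x + 4, (x - 6)(x + 1)(x + 4)

The Jordan structure of A has elementary divisors (x + 4), (x + 4), (x + 4), (x + 1), (x - 6). Arranging the block sizes at each eigenvalue in decreasing order and taking row products gives the invariant factors.

Invariant factors (smallest first, each dividing the next): x + 4, x + 4, (x - 6)(x + 1)(x + 4).

Check: the last factor (x - 6)(x + 1)(x + 4) is the minimal polynomial, and the product (x - 6)(x + 1)(x + 4)^3 is the characteristic polynomial.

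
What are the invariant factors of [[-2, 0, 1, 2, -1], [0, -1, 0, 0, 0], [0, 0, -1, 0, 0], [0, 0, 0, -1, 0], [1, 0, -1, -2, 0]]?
The Jordan structure of A has elementary divisors (x + 1)^2, (x + 1), (x + 1), (x + 1). Arranging the block sizes at each eigenvalue in decreasing order and taking row products gives the invariant factors.

Invariant factors (smallest first, each dividing the next): x + 1, x + 1, x + 1, (x + 1)^2.

Check: the last factor (x + 1)^2 is the minimal polynomial, and the product (x + 1)^5 is the characteristic polynomial.

x + 1, x + 1, x + 1, (x + 1)^2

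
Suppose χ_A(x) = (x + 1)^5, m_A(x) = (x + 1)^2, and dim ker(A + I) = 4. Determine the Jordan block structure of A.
Jordan blocks: (-1, 2), (-1, 1), (-1, 1), (-1, 1)

λ = -1: algebraic multiplicity 5 (exponent in χ_A), largest block size 2 (exponent in m_A), 4 blocks (geometric multiplicity). These force block sizes [2, 1, 1, 1].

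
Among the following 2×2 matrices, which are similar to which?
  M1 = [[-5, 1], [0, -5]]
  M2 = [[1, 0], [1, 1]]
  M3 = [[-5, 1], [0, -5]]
Characteristic polynomials: χ_{M1} = (x + 5)^2, χ_{M2} = (x - 1)^2, χ_{M3} = (x + 5)^2.

{M1, M3}: invariant factors (x + 5)^2.

{M2}: invariant factors (x - 1)^2.

Matrices are similar if and only if their invariant-factor lists agree; the partition into similarity classes is {M1, M3}, {M2}.

2 classes: {M1, M3}, {M2}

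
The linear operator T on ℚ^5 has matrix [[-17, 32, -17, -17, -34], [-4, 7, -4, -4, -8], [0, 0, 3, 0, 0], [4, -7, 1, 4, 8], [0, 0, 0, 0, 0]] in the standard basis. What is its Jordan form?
The characteristic polynomial is det(xI - A) = x^2(x - 3)(x + 3)^2, so the eigenvalues are -3 (algebraic multiplicity 2), 0 (algebraic multiplicity 2), 3 (algebraic multiplicity 1).

For λ = -3: rank(A + 3I) = 4, rank((A + 3I)^2) = 3. The eigenspace has dimension 5 - 4 = 1, so there is 1 Jordan block; the rank sequence gives block sizes [2].

For λ = 0: rank(A) = 3. The eigenspace has dimension 5 - 3 = 2, so there are 2 Jordan blocks; the rank sequence gives block sizes [1, 1].

For λ = 3: algebraic multiplicity 1 gives one 1×1 block.

Assembling the blocks gives the Jordan form J above.

J = [[-3, 1, 0, 0, 0], [0, -3, 0, 0, 0], [0, 0, 0, 0, 0], [0, 0, 0, 0, 0], [0, 0, 0, 0, 3]]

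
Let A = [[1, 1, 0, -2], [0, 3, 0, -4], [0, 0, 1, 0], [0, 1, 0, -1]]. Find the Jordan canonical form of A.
The characteristic polynomial is det(xI - A) = (x - 1)^4, so the eigenvalues are 1 (algebraic multiplicity 4).

For λ = 1: rank(A - I) = 1, rank((A - I)^2) = 0. The eigenspace has dimension 4 - 1 = 3, so there are 3 Jordan blocks; the rank sequence gives block sizes [2, 1, 1].

Assembling the blocks gives the Jordan form J above.

J = [[1, 1, 0, 0], [0, 1, 0, 0], [0, 0, 1, 0], [0, 0, 0, 1]]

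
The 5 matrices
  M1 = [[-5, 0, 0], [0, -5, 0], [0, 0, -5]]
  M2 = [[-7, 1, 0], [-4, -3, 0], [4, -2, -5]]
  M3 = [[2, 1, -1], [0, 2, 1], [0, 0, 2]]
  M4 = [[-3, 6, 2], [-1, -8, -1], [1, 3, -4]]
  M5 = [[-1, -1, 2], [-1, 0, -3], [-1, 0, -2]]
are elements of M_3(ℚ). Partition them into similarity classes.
4 classes: {M1}, {M2, M4}, {M3}, {M5}

Characteristic polynomials: χ_{M1} = (x + 5)^3, χ_{M2} = (x + 5)^3, χ_{M3} = (x - 2)^3, χ_{M4} = (x + 5)^3, χ_{M5} = (x + 1)^3.

{M1}: invariant factors x + 5, x + 5, x + 5.

{M2, M4}: invariant factors x + 5, (x + 5)^2.

{M3}: invariant factors (x - 2)^3.

{M5}: invariant factors (x + 1)^3.

Matrices are similar if and only if their invariant-factor lists agree; the partition into similarity classes is {M1}, {M2, M4}, {M3}, {M5}.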